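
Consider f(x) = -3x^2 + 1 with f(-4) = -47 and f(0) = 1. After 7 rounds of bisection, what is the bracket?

[-0.59375, -0.5625]

midpoint -2: f = -11 < 0 → [-2, 0]
midpoint -1: f = -2 < 0 → [-1, 0]
midpoint -0.5: f = 0.25 > 0 → [-1, -0.5]
midpoint -0.75: f = -0.6875 < 0 → [-0.75, -0.5]
midpoint -0.625: f = -0.1719 < 0 → [-0.625, -0.5]
midpoint -0.5625: f = 0.0508 > 0 → [-0.625, -0.5625]
midpoint -0.59375: f = -0.0576 < 0 → [-0.59375, -0.5625]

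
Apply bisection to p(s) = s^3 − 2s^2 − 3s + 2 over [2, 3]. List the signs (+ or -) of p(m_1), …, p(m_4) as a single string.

midpoint 2.5: p = -2.375 < 0 → [2.5, 3]
midpoint 2.75: p = -0.578125 < 0 → [2.75, 3]
midpoint 2.875: p = 0.607422 > 0 → [2.75, 2.875]
midpoint 2.8125: p = -0.0105 < 0 → [2.8125, 2.875]

--+-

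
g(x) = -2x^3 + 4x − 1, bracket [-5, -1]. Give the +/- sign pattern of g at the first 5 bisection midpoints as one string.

midpoint -3: g = 41 > 0 → [-3, -1]
midpoint -2: g = 7 > 0 → [-2, -1]
midpoint -1.5: g = -0.25 < 0 → [-2, -1.5]
midpoint -1.75: g = 2.7188 > 0 → [-1.75, -1.5]
midpoint -1.625: g = 1.082 > 0 → [-1.625, -1.5]

++-++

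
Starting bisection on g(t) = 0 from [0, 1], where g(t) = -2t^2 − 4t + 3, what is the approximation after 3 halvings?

0.625

midpoint 0.5: g = 0.5 > 0 → [0.5, 1]
midpoint 0.75: g = -1.125 < 0 → [0.5, 0.75]
midpoint 0.625: g = -0.28125 < 0 → [0.5, 0.625]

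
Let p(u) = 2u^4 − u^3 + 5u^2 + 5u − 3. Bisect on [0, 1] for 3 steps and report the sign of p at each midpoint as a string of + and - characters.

m = 0.5, p(m) = 0.75 (+); new bracket [0, 0.5]
m = 0.25, p(m) = -1.445312 (−); new bracket [0.25, 0.5]
m = 0.375, p(m) = -0.435059 (−); new bracket [0.375, 0.5]

+--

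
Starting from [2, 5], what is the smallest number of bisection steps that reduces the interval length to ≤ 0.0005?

13

Width after n steps is 3/2^n. Need 2^n ≥ 3/0.0005 = 6000.
2^12 = 4096 < 6000 ≤ 2^13 = 8192, so n = 13.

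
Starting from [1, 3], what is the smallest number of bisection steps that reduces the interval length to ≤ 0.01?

Width after n steps is 2/2^n. Need 2^n ≥ 2/0.01 = 200.
2^7 = 128 < 200 ≤ 2^8 = 256, so n = 8.

8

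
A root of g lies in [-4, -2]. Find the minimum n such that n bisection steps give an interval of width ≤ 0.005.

9

Width after n steps is 2/2^n. Need 2^n ≥ 2/0.005 = 400.
2^8 = 256 < 400 ≤ 2^9 = 512, so n = 9.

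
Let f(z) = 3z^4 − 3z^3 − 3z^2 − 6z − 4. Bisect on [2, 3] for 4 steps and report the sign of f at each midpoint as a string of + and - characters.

m = 2.5, f(m) = 32.5625 (+); new bracket [2, 2.5]
m = 2.25, f(m) = 10.027344 (+); new bracket [2, 2.25]
m = 2.125, f(m) = 2.088623 (+); new bracket [2, 2.125]
m = 2.0625, f(m) = -1.1706 (−); new bracket [2.0625, 2.125]

+++-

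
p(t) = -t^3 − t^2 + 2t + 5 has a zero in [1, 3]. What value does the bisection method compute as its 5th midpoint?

1.8125

midpoint 2: p = -3 < 0 → [1, 2]
midpoint 1.5: p = 2.375 > 0 → [1.5, 2]
midpoint 1.75: p = 0.078125 > 0 → [1.75, 2]
midpoint 1.875: p = -1.3574 < 0 → [1.75, 1.875]
midpoint 1.8125: p = -0.6145 < 0 → [1.75, 1.8125]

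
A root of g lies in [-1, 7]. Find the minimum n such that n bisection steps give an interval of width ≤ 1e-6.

Width after n steps is 8/2^n. Need 2^n ≥ 8/1e-6 = 8000000.
2^22 = 4194304 < 8000000 ≤ 2^23 = 8388608, so n = 23.

23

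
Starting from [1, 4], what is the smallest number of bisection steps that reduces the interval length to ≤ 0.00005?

16

Width after n steps is 3/2^n. Need 2^n ≥ 3/0.00005 = 60000.
2^15 = 32768 < 60000 ≤ 2^16 = 65536, so n = 16.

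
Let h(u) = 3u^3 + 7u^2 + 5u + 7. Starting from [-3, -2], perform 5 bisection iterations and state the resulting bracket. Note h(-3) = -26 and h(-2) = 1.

[-2.09375, -2.0625]

midpoint -2.5: h = -8.625 < 0 → [-2.5, -2]
midpoint -2.25: h = -2.984375 < 0 → [-2.25, -2]
midpoint -2.125: h = -0.802734 < 0 → [-2.125, -2]
midpoint -2.0625: h = 0.1438 > 0 → [-2.125, -2.0625]
midpoint -2.09375: h = -0.3179 < 0 → [-2.09375, -2.0625]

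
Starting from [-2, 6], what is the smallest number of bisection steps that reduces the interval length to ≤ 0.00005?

18

Width after n steps is 8/2^n. Need 2^n ≥ 8/0.00005 = 160000.
2^17 = 131072 < 160000 ≤ 2^18 = 262144, so n = 18.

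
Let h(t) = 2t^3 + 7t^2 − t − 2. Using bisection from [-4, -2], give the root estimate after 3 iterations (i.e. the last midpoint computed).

-3.75

midpoint -3: h = 10 > 0 → [-4, -3]
midpoint -3.5: h = 1.5 > 0 → [-4, -3.5]
midpoint -3.75: h = -5.28125 < 0 → [-3.75, -3.5]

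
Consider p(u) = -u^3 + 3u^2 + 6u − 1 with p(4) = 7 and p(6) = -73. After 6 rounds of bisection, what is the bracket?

[4.3125, 4.34375]

m = 5, p(m) = -21 (−); new bracket [4, 5]
m = 4.5, p(m) = -4.375 (−); new bracket [4, 4.5]
m = 4.25, p(m) = 1.921875 (+); new bracket [4.25, 4.5]
m = 4.375, p(m) = -1.0684 (−); new bracket [4.25, 4.375]
m = 4.3125, p(m) = 0.4656 (+); new bracket [4.3125, 4.375]
m = 4.34375, p(m) = -0.2916 (−); new bracket [4.3125, 4.34375]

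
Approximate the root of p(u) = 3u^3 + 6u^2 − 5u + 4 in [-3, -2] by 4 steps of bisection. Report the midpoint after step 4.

-2.8125

u = -2.5 gives p = 7.125, positive; keep [-3, -2.5]
u = -2.75 gives p = 0.734375, positive; keep [-3, -2.75]
u = -2.875 gives p = -3.322266, negative; keep [-2.875, -2.75]
u = -2.8125 gives p = -1.2185, negative; keep [-2.8125, -2.75]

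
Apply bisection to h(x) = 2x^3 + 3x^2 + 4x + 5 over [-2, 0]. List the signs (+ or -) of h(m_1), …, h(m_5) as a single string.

h(-1) = 2 > 0, so the root lies in [-2, -1]
h(-1.5) = -1 < 0, so the root lies in [-1.5, -1]
h(-1.25) = 0.78125 > 0, so the root lies in [-1.5, -1.25]
h(-1.375) = -0.0273 < 0, so the root lies in [-1.375, -1.25]
h(-1.3125) = 0.396 > 0, so the root lies in [-1.375, -1.3125]

+-+-+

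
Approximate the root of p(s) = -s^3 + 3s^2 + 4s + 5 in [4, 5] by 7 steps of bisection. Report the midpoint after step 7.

4.2265625

midpoint 4.5: p = -7.375 < 0 → [4, 4.5]
midpoint 4.25: p = -0.578125 < 0 → [4, 4.25]
midpoint 4.125: p = 2.357422 > 0 → [4.125, 4.25]
midpoint 4.1875: p = 0.927 > 0 → [4.1875, 4.25]
midpoint 4.21875: p = 0.1839 > 0 → [4.21875, 4.25]
midpoint 4.234375: p = -0.1948 < 0 → [4.21875, 4.234375]
midpoint 4.2265625: p = -0.0049 < 0 → [4.21875, 4.2265625]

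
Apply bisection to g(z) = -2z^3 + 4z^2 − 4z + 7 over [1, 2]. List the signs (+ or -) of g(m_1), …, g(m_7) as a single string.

+++-+--

g(1.5) = 3.25 > 0, so the root lies in [1.5, 2]
g(1.75) = 1.53125 > 0, so the root lies in [1.75, 2]
g(1.875) = 0.378906 > 0, so the root lies in [1.875, 2]
g(1.9375) = -0.2808 < 0, so the root lies in [1.875, 1.9375]
g(1.90625) = 0.0563 > 0, so the root lies in [1.90625, 1.9375]
g(1.921875) = -0.1104 < 0, so the root lies in [1.90625, 1.921875]
g(1.9140625) = -0.0266 < 0, so the root lies in [1.90625, 1.9140625]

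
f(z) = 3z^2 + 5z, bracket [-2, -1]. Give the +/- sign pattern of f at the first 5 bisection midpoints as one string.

midpoint -1.5: f = -0.75 < 0 → [-2, -1.5]
midpoint -1.75: f = 0.4375 > 0 → [-1.75, -1.5]
midpoint -1.625: f = -0.203125 < 0 → [-1.75, -1.625]
midpoint -1.6875: f = 0.1055 > 0 → [-1.6875, -1.625]
midpoint -1.65625: f = -0.0518 < 0 → [-1.6875, -1.65625]

-+-+-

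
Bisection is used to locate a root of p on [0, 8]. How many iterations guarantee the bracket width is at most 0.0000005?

24

Width after n steps is 8/2^n. Need 2^n ≥ 8/0.0000005 = 16000000.
2^23 = 8388608 < 16000000 ≤ 2^24 = 16777216, so n = 24.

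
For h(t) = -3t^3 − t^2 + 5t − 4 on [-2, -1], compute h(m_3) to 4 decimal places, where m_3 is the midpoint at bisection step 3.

-1.8926

t = -1.5 gives h = -3.625, negative; keep [-2, -1.5]
t = -1.75 gives h = 0.265625, positive; keep [-1.75, -1.5]
t = -1.625 gives h = -1.892578, negative; keep [-1.75, -1.625]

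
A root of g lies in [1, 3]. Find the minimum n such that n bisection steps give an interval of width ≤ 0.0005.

Width after n steps is 2/2^n. Need 2^n ≥ 2/0.0005 = 4000.
2^11 = 2048 < 4000 ≤ 2^12 = 4096, so n = 12.

12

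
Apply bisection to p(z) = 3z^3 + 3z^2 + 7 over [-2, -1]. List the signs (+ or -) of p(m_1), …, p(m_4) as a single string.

m = -1.5, p(m) = 3.625 (+); new bracket [-2, -1.5]
m = -1.75, p(m) = 0.109375 (+); new bracket [-2, -1.75]
m = -1.875, p(m) = -2.228516 (−); new bracket [-1.875, -1.75]
m = -1.8125, p(m) = -1.0076 (−); new bracket [-1.8125, -1.75]

++--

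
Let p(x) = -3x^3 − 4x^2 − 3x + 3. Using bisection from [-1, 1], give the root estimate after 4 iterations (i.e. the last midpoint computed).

0.625

midpoint 0: p = 3 > 0 → [0, 1]
midpoint 0.5: p = 0.125 > 0 → [0.5, 1]
midpoint 0.75: p = -2.765625 < 0 → [0.5, 0.75]
midpoint 0.625: p = -1.1699 < 0 → [0.5, 0.625]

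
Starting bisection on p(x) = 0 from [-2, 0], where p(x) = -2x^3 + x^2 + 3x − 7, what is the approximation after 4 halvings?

-1.625

m = -1, p(m) = -7 (−); new bracket [-2, -1]
m = -1.5, p(m) = -2.5 (−); new bracket [-2, -1.5]
m = -1.75, p(m) = 1.53125 (+); new bracket [-1.75, -1.5]
m = -1.625, p(m) = -0.6523 (−); new bracket [-1.75, -1.625]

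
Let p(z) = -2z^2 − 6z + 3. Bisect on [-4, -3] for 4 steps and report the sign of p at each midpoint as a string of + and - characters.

z = -3.5 gives p = -0.5, negative; keep [-3.5, -3]
z = -3.25 gives p = 1.375, positive; keep [-3.5, -3.25]
z = -3.375 gives p = 0.46875, positive; keep [-3.5, -3.375]
z = -3.4375 gives p = -0.0078, negative; keep [-3.4375, -3.375]

-++-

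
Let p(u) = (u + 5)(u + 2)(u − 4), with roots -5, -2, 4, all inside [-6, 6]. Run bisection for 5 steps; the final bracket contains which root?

4

midpoint 0: p = -40 < 0 → [0, 6]
midpoint 3: p = -40 < 0 → [3, 6]
midpoint 4.5: p = 30.875 > 0 → [3, 4.5]
midpoint 3.75: p = -12.5781 < 0 → [3.75, 4.5]
midpoint 4.125: p = 6.9863 > 0 → [3.75, 4.125]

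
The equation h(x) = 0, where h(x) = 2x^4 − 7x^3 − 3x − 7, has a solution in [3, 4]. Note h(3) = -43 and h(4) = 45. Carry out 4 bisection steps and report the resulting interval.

x = 3.5 gives h = -17.5, negative; keep [3.5, 4]
x = 3.75 gives h = 8.117188, positive; keep [3.5, 3.75]
x = 3.625 gives h = -5.966309, negative; keep [3.625, 3.75]
x = 3.6875 gives h = 0.7405, positive; keep [3.625, 3.6875]

[3.625, 3.6875]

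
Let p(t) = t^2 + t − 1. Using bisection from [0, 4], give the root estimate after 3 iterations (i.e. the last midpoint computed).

midpoint 2: p = 5 > 0 → [0, 2]
midpoint 1: p = 1 > 0 → [0, 1]
midpoint 0.5: p = -0.25 < 0 → [0.5, 1]

0.5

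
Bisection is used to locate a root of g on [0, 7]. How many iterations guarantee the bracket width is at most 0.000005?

21

Width after n steps is 7/2^n. Need 2^n ≥ 7/0.000005 = 1400000.
2^20 = 1048576 < 1400000 ≤ 2^21 = 2097152, so n = 21.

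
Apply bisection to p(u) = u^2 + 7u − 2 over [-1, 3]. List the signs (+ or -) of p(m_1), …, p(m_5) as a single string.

+-+-+

u = 1 gives p = 6, positive; keep [-1, 1]
u = 0 gives p = -2, negative; keep [0, 1]
u = 0.5 gives p = 1.75, positive; keep [0, 0.5]
u = 0.25 gives p = -0.1875, negative; keep [0.25, 0.5]
u = 0.375 gives p = 0.7656, positive; keep [0.25, 0.375]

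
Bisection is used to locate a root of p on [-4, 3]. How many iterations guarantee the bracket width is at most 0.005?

Width after n steps is 7/2^n. Need 2^n ≥ 7/0.005 = 1400.
2^10 = 1024 < 1400 ≤ 2^11 = 2048, so n = 11.

11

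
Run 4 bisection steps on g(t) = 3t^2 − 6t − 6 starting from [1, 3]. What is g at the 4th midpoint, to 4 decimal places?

-1.0781

midpoint 2: g = -6 < 0 → [2, 3]
midpoint 2.5: g = -2.25 < 0 → [2.5, 3]
midpoint 2.75: g = 0.1875 > 0 → [2.5, 2.75]
midpoint 2.625: g = -1.0781 < 0 → [2.625, 2.75]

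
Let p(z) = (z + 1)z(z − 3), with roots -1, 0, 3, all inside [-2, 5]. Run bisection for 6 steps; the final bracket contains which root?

midpoint 1.5: p = -5.625 < 0 → [1.5, 5]
midpoint 3.25: p = 3.453125 > 0 → [1.5, 3.25]
midpoint 2.375: p = -5.009766 < 0 → [2.375, 3.25]
midpoint 2.8125: p = -2.0105 < 0 → [2.8125, 3.25]
midpoint 3.03125: p = 0.3819 > 0 → [2.8125, 3.03125]
midpoint 2.921875: p = -0.8953 < 0 → [2.921875, 3.03125]

3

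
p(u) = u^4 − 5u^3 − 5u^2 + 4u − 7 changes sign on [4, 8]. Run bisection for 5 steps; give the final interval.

m = 6, p(m) = 53 (+); new bracket [4, 6]
m = 5, p(m) = -112 (−); new bracket [5, 6]
m = 5.5, p(m) = -53.0625 (−); new bracket [5.5, 6]
m = 5.75, p(m) = -6.7305 (−); new bracket [5.75, 6]
m = 5.875, p(m) = 21.3538 (+); new bracket [5.75, 5.875]

[5.75, 5.875]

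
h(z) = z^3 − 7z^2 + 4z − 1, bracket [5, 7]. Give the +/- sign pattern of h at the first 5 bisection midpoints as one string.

-+--+

z = 6 gives h = -13, negative; keep [6, 7]
z = 6.5 gives h = 3.875, positive; keep [6, 6.5]
z = 6.25 gives h = -5.296875, negative; keep [6.25, 6.5]
z = 6.375 gives h = -0.9004, negative; keep [6.375, 6.5]
z = 6.4375 gives h = 1.4392, positive; keep [6.375, 6.4375]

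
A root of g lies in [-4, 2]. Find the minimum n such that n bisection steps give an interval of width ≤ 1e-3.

Width after n steps is 6/2^n. Need 2^n ≥ 6/1e-3 = 6000.
2^12 = 4096 < 6000 ≤ 2^13 = 8192, so n = 13.

13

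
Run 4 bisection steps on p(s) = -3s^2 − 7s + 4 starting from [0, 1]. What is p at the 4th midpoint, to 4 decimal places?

midpoint 0.5: p = -0.25 < 0 → [0, 0.5]
midpoint 0.25: p = 2.0625 > 0 → [0.25, 0.5]
midpoint 0.375: p = 0.953125 > 0 → [0.375, 0.5]
midpoint 0.4375: p = 0.3633 > 0 → [0.4375, 0.5]

0.3633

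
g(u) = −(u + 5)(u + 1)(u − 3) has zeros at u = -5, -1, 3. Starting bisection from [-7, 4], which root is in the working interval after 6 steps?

-5

u = -1.5 gives g = -7.875, negative; keep [-7, -1.5]
u = -4.25 gives g = -17.671875, negative; keep [-7, -4.25]
u = -5.625 gives g = 24.931641, positive; keep [-5.625, -4.25]
u = -4.9375 gives g = -1.9534, negative; keep [-5.625, -4.9375]
u = -5.28125 gives g = 9.9715, positive; keep [-5.28125, -4.9375]
u = -5.109375 gives g = 3.6449, positive; keep [-5.109375, -4.9375]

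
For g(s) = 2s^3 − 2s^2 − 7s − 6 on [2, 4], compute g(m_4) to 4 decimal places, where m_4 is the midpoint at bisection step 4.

g(3) = 9 > 0, so the root lies in [2, 3]
g(2.5) = -4.75 < 0, so the root lies in [2.5, 3]
g(2.75) = 1.21875 > 0, so the root lies in [2.5, 2.75]
g(2.625) = -1.9805 < 0, so the root lies in [2.625, 2.75]

-1.9805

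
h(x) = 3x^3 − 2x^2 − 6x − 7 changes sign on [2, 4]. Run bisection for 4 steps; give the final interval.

[2, 2.125]

h(3) = 38 > 0, so the root lies in [2, 3]
h(2.5) = 12.375 > 0, so the root lies in [2, 2.5]
h(2.25) = 3.546875 > 0, so the root lies in [2, 2.25]
h(2.125) = 0.0059 > 0, so the root lies in [2, 2.125]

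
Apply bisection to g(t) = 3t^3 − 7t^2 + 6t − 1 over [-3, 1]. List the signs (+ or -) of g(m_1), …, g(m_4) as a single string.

g(-1) = -17 < 0, so the root lies in [-1, 1]
g(0) = -1 < 0, so the root lies in [0, 1]
g(0.5) = 0.625 > 0, so the root lies in [0, 0.5]
g(0.25) = 0.1094 > 0, so the root lies in [0, 0.25]

--++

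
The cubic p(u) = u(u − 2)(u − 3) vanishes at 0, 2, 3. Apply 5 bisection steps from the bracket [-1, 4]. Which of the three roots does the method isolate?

p(1.5) = 1.125 > 0, so the root lies in [-1, 1.5]
p(0.25) = 1.203125 > 0, so the root lies in [-1, 0.25]
p(-0.375) = -3.005859 < 0, so the root lies in [-0.375, 0.25]
p(-0.0625) = -0.3948 < 0, so the root lies in [-0.0625, 0.25]
p(0.09375) = 0.5194 > 0, so the root lies in [-0.0625, 0.09375]

0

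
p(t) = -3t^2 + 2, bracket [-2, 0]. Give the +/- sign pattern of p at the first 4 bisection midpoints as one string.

t = -1 gives p = -1, negative; keep [-1, 0]
t = -0.5 gives p = 1.25, positive; keep [-1, -0.5]
t = -0.75 gives p = 0.3125, positive; keep [-1, -0.75]
t = -0.875 gives p = -0.2969, negative; keep [-0.875, -0.75]

-++-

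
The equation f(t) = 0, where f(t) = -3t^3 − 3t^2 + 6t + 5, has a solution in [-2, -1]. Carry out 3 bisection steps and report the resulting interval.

[-1.625, -1.5]

m = -1.5, f(m) = -0.625 (−); new bracket [-2, -1.5]
m = -1.75, f(m) = 1.390625 (+); new bracket [-1.75, -1.5]
m = -1.625, f(m) = 0.201172 (+); new bracket [-1.625, -1.5]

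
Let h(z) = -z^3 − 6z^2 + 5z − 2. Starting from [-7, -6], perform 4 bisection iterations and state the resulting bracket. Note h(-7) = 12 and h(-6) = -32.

h(-6.5) = -13.375 < 0, so the root lies in [-7, -6.5]
h(-6.75) = -1.578125 < 0, so the root lies in [-7, -6.75]
h(-6.875) = 4.982422 > 0, so the root lies in [-6.875, -6.75]
h(-6.8125) = 1.6458 > 0, so the root lies in [-6.8125, -6.75]

[-6.8125, -6.75]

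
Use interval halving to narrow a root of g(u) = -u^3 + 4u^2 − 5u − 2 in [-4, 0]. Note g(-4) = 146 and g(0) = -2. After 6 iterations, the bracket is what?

u = -2 gives g = 32, positive; keep [-2, 0]
u = -1 gives g = 8, positive; keep [-1, 0]
u = -0.5 gives g = 1.625, positive; keep [-0.5, 0]
u = -0.25 gives g = -0.4844, negative; keep [-0.5, -0.25]
u = -0.375 gives g = 0.4902, positive; keep [-0.375, -0.25]
u = -0.3125 gives g = -0.0164, negative; keep [-0.375, -0.3125]

[-0.375, -0.3125]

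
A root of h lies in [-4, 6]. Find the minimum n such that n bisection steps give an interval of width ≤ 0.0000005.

25

Width after n steps is 10/2^n. Need 2^n ≥ 10/0.0000005 = 20000000.
2^24 = 16777216 < 20000000 ≤ 2^25 = 33554432, so n = 25.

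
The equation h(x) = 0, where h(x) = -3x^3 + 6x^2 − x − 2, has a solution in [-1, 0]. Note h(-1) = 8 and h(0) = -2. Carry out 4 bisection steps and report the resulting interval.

[-0.5, -0.4375]

x = -0.5 gives h = 0.375, positive; keep [-0.5, 0]
x = -0.25 gives h = -1.328125, negative; keep [-0.5, -0.25]
x = -0.375 gives h = -0.623047, negative; keep [-0.5, -0.375]
x = -0.4375 gives h = -0.1628, negative; keep [-0.5, -0.4375]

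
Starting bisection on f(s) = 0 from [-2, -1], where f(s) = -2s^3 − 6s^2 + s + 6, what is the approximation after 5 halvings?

-1.15625

m = -1.5, f(m) = -2.25 (−); new bracket [-1.5, -1]
m = -1.25, f(m) = -0.71875 (−); new bracket [-1.25, -1]
m = -1.125, f(m) = 0.128906 (+); new bracket [-1.25, -1.125]
m = -1.1875, f(m) = -0.2993 (−); new bracket [-1.1875, -1.125]
m = -1.15625, f(m) = -0.0861 (−); new bracket [-1.15625, -1.125]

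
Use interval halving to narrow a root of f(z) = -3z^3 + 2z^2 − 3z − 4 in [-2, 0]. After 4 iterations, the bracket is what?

[-0.75, -0.625]

f(-1) = 4 > 0, so the root lies in [-1, 0]
f(-0.5) = -1.625 < 0, so the root lies in [-1, -0.5]
f(-0.75) = 0.640625 > 0, so the root lies in [-0.75, -0.5]
f(-0.625) = -0.6113 < 0, so the root lies in [-0.75, -0.625]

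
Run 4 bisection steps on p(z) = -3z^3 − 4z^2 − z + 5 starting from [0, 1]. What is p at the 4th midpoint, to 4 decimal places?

m = 0.5, p(m) = 3.125 (+); new bracket [0.5, 1]
m = 0.75, p(m) = 0.734375 (+); new bracket [0.75, 1]
m = 0.875, p(m) = -0.947266 (−); new bracket [0.75, 0.875]
m = 0.8125, p(m) = -0.0623 (−); new bracket [0.75, 0.8125]

-0.0623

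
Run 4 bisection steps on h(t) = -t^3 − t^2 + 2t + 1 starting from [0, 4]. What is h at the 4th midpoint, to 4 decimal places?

h(2) = -7 < 0, so the root lies in [0, 2]
h(1) = 1 > 0, so the root lies in [1, 2]
h(1.5) = -1.625 < 0, so the root lies in [1, 1.5]
h(1.25) = -0.0156 < 0, so the root lies in [1, 1.25]

-0.0156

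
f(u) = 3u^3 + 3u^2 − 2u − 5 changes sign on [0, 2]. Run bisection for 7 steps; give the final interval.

midpoint 1: f = -1 < 0 → [1, 2]
midpoint 1.5: f = 8.875 > 0 → [1, 1.5]
midpoint 1.25: f = 3.046875 > 0 → [1, 1.25]
midpoint 1.125: f = 0.8184 > 0 → [1, 1.125]
midpoint 1.0625: f = -0.1399 < 0 → [1.0625, 1.125]
midpoint 1.09375: f = 0.3267 > 0 → [1.0625, 1.09375]
midpoint 1.078125: f = 0.0903 > 0 → [1.0625, 1.078125]

[1.0625, 1.078125]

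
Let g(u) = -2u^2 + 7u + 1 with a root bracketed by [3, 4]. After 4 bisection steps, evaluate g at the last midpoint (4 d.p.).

-0.3828

u = 3.5 gives g = 1, positive; keep [3.5, 4]
u = 3.75 gives g = -0.875, negative; keep [3.5, 3.75]
u = 3.625 gives g = 0.09375, positive; keep [3.625, 3.75]
u = 3.6875 gives g = -0.3828, negative; keep [3.625, 3.6875]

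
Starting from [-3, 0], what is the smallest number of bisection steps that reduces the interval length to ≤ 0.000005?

20

Width after n steps is 3/2^n. Need 2^n ≥ 3/0.000005 = 600000.
2^19 = 524288 < 600000 ≤ 2^20 = 1048576, so n = 20.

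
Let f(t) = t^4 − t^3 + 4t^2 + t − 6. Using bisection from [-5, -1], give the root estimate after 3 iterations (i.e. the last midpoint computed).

t = -3 gives f = 135, positive; keep [-3, -1]
t = -2 gives f = 32, positive; keep [-2, -1]
t = -1.5 gives f = 9.9375, positive; keep [-1.5, -1]

-1.5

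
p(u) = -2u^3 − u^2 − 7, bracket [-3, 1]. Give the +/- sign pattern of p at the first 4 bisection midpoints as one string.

midpoint -1: p = -6 < 0 → [-3, -1]
midpoint -2: p = 5 > 0 → [-2, -1]
midpoint -1.5: p = -2.5 < 0 → [-2, -1.5]
midpoint -1.75: p = 0.6562 > 0 → [-1.75, -1.5]

-+-+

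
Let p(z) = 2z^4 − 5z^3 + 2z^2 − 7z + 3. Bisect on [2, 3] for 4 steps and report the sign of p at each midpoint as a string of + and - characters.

m = 2.5, p(m) = -2 (−); new bracket [2.5, 3]
m = 2.75, p(m) = 9.273438 (+); new bracket [2.5, 2.75]
m = 2.625, p(m) = 2.928223 (+); new bracket [2.5, 2.625]
m = 2.5625, p(m) = 0.2986 (+); new bracket [2.5, 2.5625]

-+++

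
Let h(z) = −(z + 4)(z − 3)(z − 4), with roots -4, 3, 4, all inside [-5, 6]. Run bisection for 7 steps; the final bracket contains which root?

m = 0.5, h(m) = -39.375 (−); new bracket [-5, 0.5]
m = -2.25, h(m) = -57.421875 (−); new bracket [-5, -2.25]
m = -3.625, h(m) = -18.943359 (−); new bracket [-5, -3.625]
m = -4.3125, h(m) = 18.9954 (+); new bracket [-4.3125, -3.625]
m = -3.96875, h(m) = -1.7354 (−); new bracket [-4.3125, -3.96875]
m = -4.140625, h(m) = 8.1744 (+); new bracket [-4.140625, -3.96875]
m = -4.0546875, h(m) = 3.1075 (+); new bracket [-4.0546875, -3.96875]

-4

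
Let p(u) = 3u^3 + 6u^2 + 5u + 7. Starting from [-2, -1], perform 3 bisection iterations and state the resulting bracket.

[-1.875, -1.75]

midpoint -1.5: p = 2.875 > 0 → [-2, -1.5]
midpoint -1.75: p = 0.546875 > 0 → [-2, -1.75]
midpoint -1.875: p = -1.056641 < 0 → [-1.875, -1.75]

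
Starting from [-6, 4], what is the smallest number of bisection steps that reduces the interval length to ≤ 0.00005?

Width after n steps is 10/2^n. Need 2^n ≥ 10/0.00005 = 200000.
2^17 = 131072 < 200000 ≤ 2^18 = 262144, so n = 18.

18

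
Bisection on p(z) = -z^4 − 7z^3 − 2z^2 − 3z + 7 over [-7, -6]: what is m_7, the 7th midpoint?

p(-6.5) = 79.3125 > 0, so the root lies in [-7, -6.5]
p(-6.75) = 13.011719 > 0, so the root lies in [-7, -6.75]
p(-6.875) = -26.287354 < 0, so the root lies in [-6.875, -6.75]
p(-6.8125) = -6.1011 < 0, so the root lies in [-6.8125, -6.75]
p(-6.78125) = 3.5876 > 0, so the root lies in [-6.8125, -6.78125]
p(-6.796875) = -1.2234 < 0, so the root lies in [-6.796875, -6.78125]
p(-6.7890625) = 1.1904 > 0, so the root lies in [-6.796875, -6.7890625]

-6.7890625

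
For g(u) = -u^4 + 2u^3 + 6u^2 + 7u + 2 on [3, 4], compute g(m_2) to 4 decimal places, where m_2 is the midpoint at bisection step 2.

20.3398

u = 3.5 gives g = 35.6875, positive; keep [3.5, 4]
u = 3.75 gives g = 20.339844, positive; keep [3.75, 4]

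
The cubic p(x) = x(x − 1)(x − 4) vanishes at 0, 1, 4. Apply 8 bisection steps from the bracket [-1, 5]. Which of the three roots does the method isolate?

x = 2 gives p = -4, negative; keep [2, 5]
x = 3.5 gives p = -4.375, negative; keep [3.5, 5]
x = 4.25 gives p = 3.453125, positive; keep [3.5, 4.25]
x = 3.875 gives p = -1.3926, negative; keep [3.875, 4.25]
x = 4.0625 gives p = 0.7776, positive; keep [3.875, 4.0625]
x = 3.96875 gives p = -0.3682, negative; keep [3.96875, 4.0625]
x = 4.015625 gives p = 0.1892, positive; keep [3.96875, 4.015625]
x = 3.9921875 gives p = -0.0933, negative; keep [3.9921875, 4.015625]

4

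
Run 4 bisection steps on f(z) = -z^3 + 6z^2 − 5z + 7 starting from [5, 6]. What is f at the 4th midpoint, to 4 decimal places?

-0.1594

z = 5.5 gives f = -5.375, negative; keep [5, 5.5]
z = 5.25 gives f = 1.421875, positive; keep [5.25, 5.5]
z = 5.375 gives f = -1.818359, negative; keep [5.25, 5.375]
z = 5.3125 gives f = -0.1594, negative; keep [5.25, 5.3125]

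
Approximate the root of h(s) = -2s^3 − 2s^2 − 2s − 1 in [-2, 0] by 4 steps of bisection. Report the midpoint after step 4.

-0.625

h(-1) = 1 > 0, so the root lies in [-1, 0]
h(-0.5) = -0.25 < 0, so the root lies in [-1, -0.5]
h(-0.75) = 0.21875 > 0, so the root lies in [-0.75, -0.5]
h(-0.625) = -0.043 < 0, so the root lies in [-0.75, -0.625]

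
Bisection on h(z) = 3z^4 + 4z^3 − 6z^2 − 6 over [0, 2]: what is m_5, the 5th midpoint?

z = 1 gives h = -5, negative; keep [1, 2]
z = 1.5 gives h = 9.1875, positive; keep [1, 1.5]
z = 1.25 gives h = -0.238281, negative; keep [1.25, 1.5]
z = 1.375 gives h = 3.7781, positive; keep [1.25, 1.375]
z = 1.3125 gives h = 1.6106, positive; keep [1.25, 1.3125]

1.3125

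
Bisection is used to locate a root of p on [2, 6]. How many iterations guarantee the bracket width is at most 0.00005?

17

Width after n steps is 4/2^n. Need 2^n ≥ 4/0.00005 = 80000.
2^16 = 65536 < 80000 ≤ 2^17 = 131072, so n = 17.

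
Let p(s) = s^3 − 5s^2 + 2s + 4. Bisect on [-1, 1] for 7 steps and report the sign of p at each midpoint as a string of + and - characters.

p(0) = 4 > 0, so the root lies in [-1, 0]
p(-0.5) = 1.625 > 0, so the root lies in [-1, -0.5]
p(-0.75) = -0.734375 < 0, so the root lies in [-0.75, -0.5]
p(-0.625) = 0.5527 > 0, so the root lies in [-0.75, -0.625]
p(-0.6875) = -0.0632 < 0, so the root lies in [-0.6875, -0.625]
p(-0.65625) = 0.2516 > 0, so the root lies in [-0.6875, -0.65625]
p(-0.671875) = 0.0959 > 0, so the root lies in [-0.6875, -0.671875]

++-+-++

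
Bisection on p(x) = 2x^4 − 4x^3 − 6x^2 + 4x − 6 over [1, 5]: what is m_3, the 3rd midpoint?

2.5

midpoint 3: p = 6 > 0 → [1, 3]
midpoint 2: p = -22 < 0 → [2, 3]
midpoint 2.5: p = -17.875 < 0 → [2.5, 3]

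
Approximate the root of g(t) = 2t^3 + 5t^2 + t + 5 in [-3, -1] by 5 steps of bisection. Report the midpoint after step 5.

-2.6875

g(-2) = 7 > 0, so the root lies in [-3, -2]
g(-2.5) = 2.5 > 0, so the root lies in [-3, -2.5]
g(-2.75) = -1.53125 < 0, so the root lies in [-2.75, -2.5]
g(-2.625) = 0.6523 > 0, so the root lies in [-2.75, -2.625]
g(-2.6875) = -0.396 < 0, so the root lies in [-2.6875, -2.625]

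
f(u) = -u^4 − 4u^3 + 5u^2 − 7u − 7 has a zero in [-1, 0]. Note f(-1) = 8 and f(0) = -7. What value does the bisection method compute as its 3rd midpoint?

-0.625

u = -0.5 gives f = -1.8125, negative; keep [-1, -0.5]
u = -0.75 gives f = 2.433594, positive; keep [-0.75, -0.5]
u = -0.625 gives f = 0.1521, positive; keep [-0.625, -0.5]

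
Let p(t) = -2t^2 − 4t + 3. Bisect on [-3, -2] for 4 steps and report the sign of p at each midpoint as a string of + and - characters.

midpoint -2.5: p = 0.5 > 0 → [-3, -2.5]
midpoint -2.75: p = -1.125 < 0 → [-2.75, -2.5]
midpoint -2.625: p = -0.28125 < 0 → [-2.625, -2.5]
midpoint -2.5625: p = 0.1172 > 0 → [-2.625, -2.5625]

+--+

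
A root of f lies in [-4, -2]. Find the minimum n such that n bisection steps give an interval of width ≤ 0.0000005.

22

Width after n steps is 2/2^n. Need 2^n ≥ 2/0.0000005 = 4000000.
2^21 = 2097152 < 4000000 ≤ 2^22 = 4194304, so n = 22.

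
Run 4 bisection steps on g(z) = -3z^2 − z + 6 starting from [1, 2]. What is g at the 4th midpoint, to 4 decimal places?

-0.4805

midpoint 1.5: g = -2.25 < 0 → [1, 1.5]
midpoint 1.25: g = 0.0625 > 0 → [1.25, 1.5]
midpoint 1.375: g = -1.046875 < 0 → [1.25, 1.375]
midpoint 1.3125: g = -0.4805 < 0 → [1.25, 1.3125]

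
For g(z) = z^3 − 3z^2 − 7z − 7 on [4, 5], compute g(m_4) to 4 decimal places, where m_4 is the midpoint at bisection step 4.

1.2903

z = 4.5 gives g = -8.125, negative; keep [4.5, 5]
z = 4.75 gives g = -0.765625, negative; keep [4.75, 5]
z = 4.875 gives g = 3.435547, positive; keep [4.75, 4.875]
z = 4.8125 gives g = 1.2903, positive; keep [4.75, 4.8125]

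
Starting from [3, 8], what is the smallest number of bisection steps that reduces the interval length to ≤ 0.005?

Width after n steps is 5/2^n. Need 2^n ≥ 5/0.005 = 1000.
2^9 = 512 < 1000 ≤ 2^10 = 1024, so n = 10.

10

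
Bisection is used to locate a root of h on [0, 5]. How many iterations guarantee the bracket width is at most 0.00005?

17

Width after n steps is 5/2^n. Need 2^n ≥ 5/0.00005 = 100000.
2^16 = 65536 < 100000 ≤ 2^17 = 131072, so n = 17.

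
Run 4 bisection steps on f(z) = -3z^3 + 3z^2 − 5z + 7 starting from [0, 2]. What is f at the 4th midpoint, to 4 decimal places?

0.9004

z = 1 gives f = 2, positive; keep [1, 2]
z = 1.5 gives f = -3.875, negative; keep [1, 1.5]
z = 1.25 gives f = -0.421875, negative; keep [1, 1.25]
z = 1.125 gives f = 0.9004, positive; keep [1.125, 1.25]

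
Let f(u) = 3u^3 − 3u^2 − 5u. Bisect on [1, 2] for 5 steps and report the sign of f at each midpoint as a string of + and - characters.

---++

u = 1.5 gives f = -4.125, negative; keep [1.5, 2]
u = 1.75 gives f = -1.859375, negative; keep [1.75, 2]
u = 1.875 gives f = -0.146484, negative; keep [1.875, 2]
u = 1.9375 gives f = 0.8704, positive; keep [1.875, 1.9375]
u = 1.90625 gives f = 0.3481, positive; keep [1.875, 1.90625]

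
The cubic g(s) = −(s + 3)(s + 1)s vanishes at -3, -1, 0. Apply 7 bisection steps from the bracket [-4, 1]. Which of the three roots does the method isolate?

-3

midpoint -1.5: g = -1.125 < 0 → [-4, -1.5]
midpoint -2.75: g = -1.203125 < 0 → [-4, -2.75]
midpoint -3.375: g = 3.005859 > 0 → [-3.375, -2.75]
midpoint -3.0625: g = 0.3948 > 0 → [-3.0625, -2.75]
midpoint -2.90625: g = -0.5194 < 0 → [-3.0625, -2.90625]
midpoint -2.984375: g = -0.0925 < 0 → [-3.0625, -2.984375]
midpoint -3.0234375: g = 0.1434 > 0 → [-3.0234375, -2.984375]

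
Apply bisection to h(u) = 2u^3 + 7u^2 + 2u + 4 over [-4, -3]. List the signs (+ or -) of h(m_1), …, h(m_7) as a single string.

h(-3.5) = -3 < 0, so the root lies in [-3.5, -3]
h(-3.25) = 2.78125 > 0, so the root lies in [-3.5, -3.25]
h(-3.375) = 0.097656 > 0, so the root lies in [-3.5, -3.375]
h(-3.4375) = -1.3979 < 0, so the root lies in [-3.4375, -3.375]
h(-3.40625) = -0.637 < 0, so the root lies in [-3.40625, -3.375]
h(-3.390625) = -0.2664 < 0, so the root lies in [-3.390625, -3.375]
h(-3.3828125) = -0.0836 < 0, so the root lies in [-3.3828125, -3.375]

-++----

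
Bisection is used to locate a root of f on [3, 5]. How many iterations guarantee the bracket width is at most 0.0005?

Width after n steps is 2/2^n. Need 2^n ≥ 2/0.0005 = 4000.
2^11 = 2048 < 4000 ≤ 2^12 = 4096, so n = 12.

12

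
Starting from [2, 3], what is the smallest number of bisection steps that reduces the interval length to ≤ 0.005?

8

Width after n steps is 1/2^n. Need 2^n ≥ 1/0.005 = 200.
2^7 = 128 < 200 ≤ 2^8 = 256, so n = 8.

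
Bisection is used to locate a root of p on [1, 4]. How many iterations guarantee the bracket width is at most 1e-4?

Width after n steps is 3/2^n. Need 2^n ≥ 3/1e-4 = 30000.
2^14 = 16384 < 30000 ≤ 2^15 = 32768, so n = 15.

15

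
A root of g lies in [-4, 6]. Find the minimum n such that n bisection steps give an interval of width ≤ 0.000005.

Width after n steps is 10/2^n. Need 2^n ≥ 10/0.000005 = 2000000.
2^20 = 1048576 < 2000000 ≤ 2^21 = 2097152, so n = 21.

21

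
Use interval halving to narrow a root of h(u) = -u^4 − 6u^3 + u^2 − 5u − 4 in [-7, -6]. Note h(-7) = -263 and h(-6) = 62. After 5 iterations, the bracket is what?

[-6.28125, -6.25]

m = -6.5, h(m) = -66.5625 (−); new bracket [-6.5, -6]
m = -6.25, h(m) = 5.277344 (+); new bracket [-6.5, -6.25]
m = -6.375, h(m) = -28.640869 (−); new bracket [-6.375, -6.25]
m = -6.3125, h(m) = -11.1956 (−); new bracket [-6.3125, -6.25]
m = -6.28125, h(m) = -2.8393 (−); new bracket [-6.28125, -6.25]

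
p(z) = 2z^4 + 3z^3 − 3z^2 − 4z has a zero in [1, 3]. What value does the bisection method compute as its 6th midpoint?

p(2) = 36 > 0, so the root lies in [1, 2]
p(1.5) = 7.5 > 0, so the root lies in [1, 1.5]
p(1.25) = 1.054688 > 0, so the root lies in [1, 1.25]
p(1.125) = -0.8218 < 0, so the root lies in [1.125, 1.25]
p(1.1875) = 0.0203 > 0, so the root lies in [1.125, 1.1875]
p(1.15625) = -0.4236 < 0, so the root lies in [1.15625, 1.1875]

1.15625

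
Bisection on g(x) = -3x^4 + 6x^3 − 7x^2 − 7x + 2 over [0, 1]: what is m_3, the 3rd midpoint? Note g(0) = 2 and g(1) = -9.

g(0.5) = -2.6875 < 0, so the root lies in [0, 0.5]
g(0.25) = -0.105469 < 0, so the root lies in [0, 0.25]
g(0.125) = 1.026611 > 0, so the root lies in [0.125, 0.25]

0.125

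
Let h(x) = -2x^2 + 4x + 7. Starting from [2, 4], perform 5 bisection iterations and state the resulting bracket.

[3.0625, 3.125]

m = 3, h(m) = 1 (+); new bracket [3, 4]
m = 3.5, h(m) = -3.5 (−); new bracket [3, 3.5]
m = 3.25, h(m) = -1.125 (−); new bracket [3, 3.25]
m = 3.125, h(m) = -0.0312 (−); new bracket [3, 3.125]
m = 3.0625, h(m) = 0.4922 (+); new bracket [3.0625, 3.125]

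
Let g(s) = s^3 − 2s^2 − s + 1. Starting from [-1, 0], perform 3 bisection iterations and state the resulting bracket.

[-0.875, -0.75]

g(-0.5) = 0.875 > 0, so the root lies in [-1, -0.5]
g(-0.75) = 0.203125 > 0, so the root lies in [-1, -0.75]
g(-0.875) = -0.326172 < 0, so the root lies in [-0.875, -0.75]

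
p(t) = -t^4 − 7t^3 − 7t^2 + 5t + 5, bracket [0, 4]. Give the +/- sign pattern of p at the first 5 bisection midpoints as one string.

p(2) = -85 < 0, so the root lies in [0, 2]
p(1) = -5 < 0, so the root lies in [0, 1]
p(0.5) = 4.8125 > 0, so the root lies in [0.5, 1]
p(0.75) = 1.543 > 0, so the root lies in [0.75, 1]
p(0.875) = -1.26 < 0, so the root lies in [0.75, 0.875]

--++-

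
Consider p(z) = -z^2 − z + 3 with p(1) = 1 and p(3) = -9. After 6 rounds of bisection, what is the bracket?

midpoint 2: p = -3 < 0 → [1, 2]
midpoint 1.5: p = -0.75 < 0 → [1, 1.5]
midpoint 1.25: p = 0.1875 > 0 → [1.25, 1.5]
midpoint 1.375: p = -0.2656 < 0 → [1.25, 1.375]
midpoint 1.3125: p = -0.0352 < 0 → [1.25, 1.3125]
midpoint 1.28125: p = 0.0771 > 0 → [1.28125, 1.3125]

[1.28125, 1.3125]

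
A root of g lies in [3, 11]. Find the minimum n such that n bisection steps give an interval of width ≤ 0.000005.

21

Width after n steps is 8/2^n. Need 2^n ≥ 8/0.000005 = 1600000.
2^20 = 1048576 < 1600000 ≤ 2^21 = 2097152, so n = 21.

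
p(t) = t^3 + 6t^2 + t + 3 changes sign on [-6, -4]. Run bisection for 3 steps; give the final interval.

midpoint -5: p = 23 > 0 → [-6, -5]
midpoint -5.5: p = 12.625 > 0 → [-6, -5.5]
midpoint -5.75: p = 5.515625 > 0 → [-6, -5.75]

[-6, -5.75]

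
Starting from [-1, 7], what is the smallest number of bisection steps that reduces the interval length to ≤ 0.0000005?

Width after n steps is 8/2^n. Need 2^n ≥ 8/0.0000005 = 16000000.
2^23 = 8388608 < 16000000 ≤ 2^24 = 16777216, so n = 24.

24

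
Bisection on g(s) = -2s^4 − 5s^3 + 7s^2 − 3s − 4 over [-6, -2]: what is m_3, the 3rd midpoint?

-3.5

midpoint -4: g = -72 < 0 → [-4, -2]
midpoint -3: g = 41 > 0 → [-4, -3]
midpoint -3.5: g = 6.5 > 0 → [-4, -3.5]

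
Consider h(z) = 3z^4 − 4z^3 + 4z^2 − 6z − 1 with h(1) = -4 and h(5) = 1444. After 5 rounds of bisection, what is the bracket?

m = 3, h(m) = 152 (+); new bracket [1, 3]
m = 2, h(m) = 19 (+); new bracket [1, 2]
m = 1.5, h(m) = 0.6875 (+); new bracket [1, 1.5]
m = 1.25, h(m) = -2.7383 (−); new bracket [1.25, 1.5]
m = 1.375, h(m) = -1.3625 (−); new bracket [1.375, 1.5]

[1.375, 1.5]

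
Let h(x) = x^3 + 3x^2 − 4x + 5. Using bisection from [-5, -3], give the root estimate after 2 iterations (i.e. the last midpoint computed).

midpoint -4: h = 5 > 0 → [-5, -4]
midpoint -4.5: h = -7.375 < 0 → [-4.5, -4]

-4.5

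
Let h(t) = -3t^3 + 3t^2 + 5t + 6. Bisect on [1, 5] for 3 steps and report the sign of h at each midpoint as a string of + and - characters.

-+-

h(3) = -33 < 0, so the root lies in [1, 3]
h(2) = 4 > 0, so the root lies in [2, 3]
h(2.5) = -9.625 < 0, so the root lies in [2, 2.5]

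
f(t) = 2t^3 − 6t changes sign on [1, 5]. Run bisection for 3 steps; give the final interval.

midpoint 3: f = 36 > 0 → [1, 3]
midpoint 2: f = 4 > 0 → [1, 2]
midpoint 1.5: f = -2.25 < 0 → [1.5, 2]

[1.5, 2]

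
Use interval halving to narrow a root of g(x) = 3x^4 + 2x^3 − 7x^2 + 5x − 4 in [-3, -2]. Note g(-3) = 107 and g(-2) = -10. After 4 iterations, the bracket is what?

[-2.25, -2.1875]

g(-2.5) = 25.6875 > 0, so the root lies in [-2.5, -2]
g(-2.25) = 3.417969 > 0, so the root lies in [-2.25, -2]
g(-2.125) = -4.253174 < 0, so the root lies in [-2.25, -2.125]
g(-2.1875) = -0.6755 < 0, so the root lies in [-2.25, -2.1875]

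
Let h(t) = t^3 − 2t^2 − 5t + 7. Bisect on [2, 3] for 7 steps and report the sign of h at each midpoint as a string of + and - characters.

---++-+

m = 2.5, h(m) = -2.375 (−); new bracket [2.5, 3]
m = 2.75, h(m) = -1.078125 (−); new bracket [2.75, 3]
m = 2.875, h(m) = -0.142578 (−); new bracket [2.875, 3]
m = 2.9375, h(m) = 0.4021 (+); new bracket [2.875, 2.9375]
m = 2.90625, h(m) = 0.1232 (+); new bracket [2.875, 2.90625]
m = 2.890625, h(m) = -0.0113 (−); new bracket [2.890625, 2.90625]
m = 2.8984375, h(m) = 0.0555 (+); new bracket [2.890625, 2.8984375]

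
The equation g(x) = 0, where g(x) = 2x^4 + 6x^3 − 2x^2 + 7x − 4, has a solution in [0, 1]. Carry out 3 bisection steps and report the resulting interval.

midpoint 0.5: g = -0.125 < 0 → [0.5, 1]
midpoint 0.75: g = 3.289062 > 0 → [0.5, 0.75]
midpoint 0.625: g = 1.36377 > 0 → [0.5, 0.625]

[0.5, 0.625]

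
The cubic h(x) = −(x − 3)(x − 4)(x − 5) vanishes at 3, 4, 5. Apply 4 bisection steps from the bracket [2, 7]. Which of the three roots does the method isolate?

midpoint 4.5: h = 0.375 > 0 → [4.5, 7]
midpoint 5.75: h = -3.609375 < 0 → [4.5, 5.75]
midpoint 5.125: h = -0.298828 < 0 → [4.5, 5.125]
midpoint 4.8125: h = 0.2761 > 0 → [4.8125, 5.125]

5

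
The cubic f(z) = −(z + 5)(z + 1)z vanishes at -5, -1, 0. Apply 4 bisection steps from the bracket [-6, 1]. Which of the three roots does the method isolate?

f(-2.5) = -9.375 < 0, so the root lies in [-6, -2.5]
f(-4.25) = -10.359375 < 0, so the root lies in [-6, -4.25]
f(-5.125) = 2.642578 > 0, so the root lies in [-5.125, -4.25]
f(-4.6875) = -5.4016 < 0, so the root lies in [-5.125, -4.6875]

-5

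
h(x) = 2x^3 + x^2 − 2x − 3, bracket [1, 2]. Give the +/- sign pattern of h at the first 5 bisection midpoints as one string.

+-+++

midpoint 1.5: h = 3 > 0 → [1, 1.5]
midpoint 1.25: h = -0.03125 < 0 → [1.25, 1.5]
midpoint 1.375: h = 1.339844 > 0 → [1.25, 1.375]
midpoint 1.3125: h = 0.6196 > 0 → [1.25, 1.3125]
midpoint 1.28125: h = 0.2857 > 0 → [1.25, 1.28125]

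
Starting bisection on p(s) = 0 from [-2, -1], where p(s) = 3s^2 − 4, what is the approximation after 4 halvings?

-1.1875

midpoint -1.5: p = 2.75 > 0 → [-1.5, -1]
midpoint -1.25: p = 0.6875 > 0 → [-1.25, -1]
midpoint -1.125: p = -0.203125 < 0 → [-1.25, -1.125]
midpoint -1.1875: p = 0.2305 > 0 → [-1.1875, -1.125]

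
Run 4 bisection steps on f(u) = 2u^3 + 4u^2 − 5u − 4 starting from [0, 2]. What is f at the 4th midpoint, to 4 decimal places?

1.8867

m = 1, f(m) = -3 (−); new bracket [1, 2]
m = 1.5, f(m) = 4.25 (+); new bracket [1, 1.5]
m = 1.25, f(m) = -0.09375 (−); new bracket [1.25, 1.5]
m = 1.375, f(m) = 1.8867 (+); new bracket [1.25, 1.375]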